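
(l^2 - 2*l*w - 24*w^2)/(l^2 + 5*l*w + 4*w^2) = (l - 6*w)/(l + w)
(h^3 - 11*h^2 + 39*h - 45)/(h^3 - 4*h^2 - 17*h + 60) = (h - 3)/(h + 4)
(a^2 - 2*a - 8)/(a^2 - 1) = (a^2 - 2*a - 8)/(a^2 - 1)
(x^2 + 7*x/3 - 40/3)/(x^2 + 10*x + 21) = (3*x^2 + 7*x - 40)/(3*(x^2 + 10*x + 21))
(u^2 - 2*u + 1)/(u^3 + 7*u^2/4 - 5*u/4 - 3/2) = 4*(u - 1)/(4*u^2 + 11*u + 6)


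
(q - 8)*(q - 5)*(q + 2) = q^3 - 11*q^2 + 14*q + 80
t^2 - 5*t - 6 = (t - 6)*(t + 1)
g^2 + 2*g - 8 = (g - 2)*(g + 4)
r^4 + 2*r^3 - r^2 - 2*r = r*(r - 1)*(r + 1)*(r + 2)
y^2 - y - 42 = (y - 7)*(y + 6)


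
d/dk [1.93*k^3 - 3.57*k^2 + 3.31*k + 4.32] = 5.79*k^2 - 7.14*k + 3.31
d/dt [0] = 0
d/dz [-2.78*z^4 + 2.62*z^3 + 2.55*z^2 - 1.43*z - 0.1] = -11.12*z^3 + 7.86*z^2 + 5.1*z - 1.43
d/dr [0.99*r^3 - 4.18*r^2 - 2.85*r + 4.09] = 2.97*r^2 - 8.36*r - 2.85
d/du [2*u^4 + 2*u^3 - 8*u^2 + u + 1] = 8*u^3 + 6*u^2 - 16*u + 1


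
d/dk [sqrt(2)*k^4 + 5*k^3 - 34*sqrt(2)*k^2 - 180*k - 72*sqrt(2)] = 4*sqrt(2)*k^3 + 15*k^2 - 68*sqrt(2)*k - 180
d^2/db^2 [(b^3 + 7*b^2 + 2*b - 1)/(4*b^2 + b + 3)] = 2*(-7*b^3 - 291*b^2 - 57*b + 68)/(64*b^6 + 48*b^5 + 156*b^4 + 73*b^3 + 117*b^2 + 27*b + 27)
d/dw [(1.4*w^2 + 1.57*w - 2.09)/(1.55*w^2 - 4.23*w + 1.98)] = (-8.3555*w^2 + 12.023*w - 5.7321)/(2.4025*w^4 - 13.113*w^3 + 24.0309*w^2 - 16.7508*w + 3.9204)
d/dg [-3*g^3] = -9*g^2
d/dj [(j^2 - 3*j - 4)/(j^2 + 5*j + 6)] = 2*(4*j^2 + 10*j + 1)/(j^4 + 10*j^3 + 37*j^2 + 60*j + 36)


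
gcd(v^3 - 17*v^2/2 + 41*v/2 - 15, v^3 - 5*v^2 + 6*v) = v - 2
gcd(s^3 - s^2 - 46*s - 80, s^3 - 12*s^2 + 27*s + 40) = s - 8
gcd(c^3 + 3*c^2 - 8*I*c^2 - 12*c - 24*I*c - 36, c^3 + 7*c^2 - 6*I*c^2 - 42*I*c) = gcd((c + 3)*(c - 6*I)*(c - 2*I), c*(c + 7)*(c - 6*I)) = c - 6*I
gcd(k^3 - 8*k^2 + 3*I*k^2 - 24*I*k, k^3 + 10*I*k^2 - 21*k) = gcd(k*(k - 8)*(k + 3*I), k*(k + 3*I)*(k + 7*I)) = k^2 + 3*I*k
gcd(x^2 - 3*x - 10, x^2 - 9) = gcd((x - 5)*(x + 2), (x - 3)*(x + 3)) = 1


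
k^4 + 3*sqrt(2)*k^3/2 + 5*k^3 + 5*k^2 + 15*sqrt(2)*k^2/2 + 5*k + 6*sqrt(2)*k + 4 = (k + 1)*(k + 4)*(k + sqrt(2)/2)*(k + sqrt(2))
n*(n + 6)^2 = n^3 + 12*n^2 + 36*n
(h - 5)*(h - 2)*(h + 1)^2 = h^4 - 5*h^3 - 3*h^2 + 13*h + 10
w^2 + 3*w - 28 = (w - 4)*(w + 7)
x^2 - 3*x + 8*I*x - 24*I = (x - 3)*(x + 8*I)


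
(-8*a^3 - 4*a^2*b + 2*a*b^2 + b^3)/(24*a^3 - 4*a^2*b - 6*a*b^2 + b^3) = (-2*a - b)/(6*a - b)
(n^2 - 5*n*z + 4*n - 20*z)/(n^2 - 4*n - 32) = (n - 5*z)/(n - 8)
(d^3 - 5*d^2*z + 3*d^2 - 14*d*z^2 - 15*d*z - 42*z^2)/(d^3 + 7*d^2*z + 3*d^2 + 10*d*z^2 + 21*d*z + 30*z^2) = (d - 7*z)/(d + 5*z)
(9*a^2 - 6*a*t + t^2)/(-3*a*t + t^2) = (-3*a + t)/t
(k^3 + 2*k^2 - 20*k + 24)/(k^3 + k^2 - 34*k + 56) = (k^2 + 4*k - 12)/(k^2 + 3*k - 28)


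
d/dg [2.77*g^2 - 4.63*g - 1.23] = 5.54*g - 4.63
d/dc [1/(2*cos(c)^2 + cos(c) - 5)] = (4*cos(c) + 1)*sin(c)/(cos(c) + cos(2*c) - 4)^2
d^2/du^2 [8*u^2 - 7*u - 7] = 16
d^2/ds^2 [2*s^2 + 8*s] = 4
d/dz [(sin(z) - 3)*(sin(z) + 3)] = sin(2*z)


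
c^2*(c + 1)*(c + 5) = c^4 + 6*c^3 + 5*c^2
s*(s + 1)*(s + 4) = s^3 + 5*s^2 + 4*s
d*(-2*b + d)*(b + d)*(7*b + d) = -14*b^3*d - 9*b^2*d^2 + 6*b*d^3 + d^4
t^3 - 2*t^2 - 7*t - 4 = (t - 4)*(t + 1)^2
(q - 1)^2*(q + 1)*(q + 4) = q^4 + 3*q^3 - 5*q^2 - 3*q + 4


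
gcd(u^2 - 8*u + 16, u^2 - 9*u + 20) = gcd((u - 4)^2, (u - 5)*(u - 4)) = u - 4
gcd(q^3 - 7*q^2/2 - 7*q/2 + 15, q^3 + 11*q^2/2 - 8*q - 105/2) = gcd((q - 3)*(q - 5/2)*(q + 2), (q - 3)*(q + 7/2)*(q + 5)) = q - 3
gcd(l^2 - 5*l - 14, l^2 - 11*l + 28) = l - 7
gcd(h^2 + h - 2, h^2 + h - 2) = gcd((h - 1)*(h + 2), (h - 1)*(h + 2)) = h^2 + h - 2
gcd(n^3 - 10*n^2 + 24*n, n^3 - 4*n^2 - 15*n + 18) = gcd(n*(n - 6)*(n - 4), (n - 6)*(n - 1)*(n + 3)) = n - 6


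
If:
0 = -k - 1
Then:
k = -1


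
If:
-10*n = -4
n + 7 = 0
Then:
No Solution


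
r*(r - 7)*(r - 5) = r^3 - 12*r^2 + 35*r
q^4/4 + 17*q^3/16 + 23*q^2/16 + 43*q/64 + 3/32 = (q/4 + 1/2)*(q + 1/4)*(q + 1/2)*(q + 3/2)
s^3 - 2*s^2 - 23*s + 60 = (s - 4)*(s - 3)*(s + 5)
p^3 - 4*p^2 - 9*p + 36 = (p - 4)*(p - 3)*(p + 3)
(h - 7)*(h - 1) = h^2 - 8*h + 7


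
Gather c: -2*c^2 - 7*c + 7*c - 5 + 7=2 - 2*c^2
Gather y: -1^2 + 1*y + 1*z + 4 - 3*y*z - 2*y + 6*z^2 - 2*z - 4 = y*(-3*z - 1) + 6*z^2 - z - 1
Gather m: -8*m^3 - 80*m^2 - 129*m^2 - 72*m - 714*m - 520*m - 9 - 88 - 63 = -8*m^3 - 209*m^2 - 1306*m - 160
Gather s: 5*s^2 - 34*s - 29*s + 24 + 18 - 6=5*s^2 - 63*s + 36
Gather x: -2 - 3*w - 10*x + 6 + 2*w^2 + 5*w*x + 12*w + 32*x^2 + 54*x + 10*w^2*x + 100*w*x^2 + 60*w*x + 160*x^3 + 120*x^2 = 2*w^2 + 9*w + 160*x^3 + x^2*(100*w + 152) + x*(10*w^2 + 65*w + 44) + 4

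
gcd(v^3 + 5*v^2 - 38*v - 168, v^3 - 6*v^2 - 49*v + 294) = v^2 + v - 42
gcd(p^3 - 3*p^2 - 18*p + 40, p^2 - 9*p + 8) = 1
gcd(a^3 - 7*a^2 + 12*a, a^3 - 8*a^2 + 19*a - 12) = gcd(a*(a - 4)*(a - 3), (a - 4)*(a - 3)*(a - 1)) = a^2 - 7*a + 12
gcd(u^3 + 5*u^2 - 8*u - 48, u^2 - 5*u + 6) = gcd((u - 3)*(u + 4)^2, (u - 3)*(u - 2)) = u - 3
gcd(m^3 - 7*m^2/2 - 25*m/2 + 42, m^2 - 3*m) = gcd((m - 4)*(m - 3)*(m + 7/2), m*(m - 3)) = m - 3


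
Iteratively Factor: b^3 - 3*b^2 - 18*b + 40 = (b + 4)*(b^2 - 7*b + 10) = (b - 5)*(b + 4)*(b - 2)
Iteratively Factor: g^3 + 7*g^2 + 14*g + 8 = (g + 4)*(g^2 + 3*g + 2) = (g + 2)*(g + 4)*(g + 1)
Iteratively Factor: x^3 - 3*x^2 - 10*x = (x)*(x^2 - 3*x - 10) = x*(x + 2)*(x - 5)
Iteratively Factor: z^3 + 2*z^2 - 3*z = (z + 3)*(z^2 - z) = z*(z + 3)*(z - 1)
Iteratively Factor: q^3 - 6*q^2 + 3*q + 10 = (q - 5)*(q^2 - q - 2) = (q - 5)*(q + 1)*(q - 2)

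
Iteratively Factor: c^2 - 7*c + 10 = (c - 2)*(c - 5)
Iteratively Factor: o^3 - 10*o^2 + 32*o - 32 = (o - 4)*(o^2 - 6*o + 8) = (o - 4)^2*(o - 2)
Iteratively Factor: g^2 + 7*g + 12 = (g + 3)*(g + 4)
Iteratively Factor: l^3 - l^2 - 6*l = (l)*(l^2 - l - 6) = l*(l - 3)*(l + 2)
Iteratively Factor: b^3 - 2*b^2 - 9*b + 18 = (b - 2)*(b^2 - 9) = (b - 3)*(b - 2)*(b + 3)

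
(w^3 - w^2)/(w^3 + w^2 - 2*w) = w/(w + 2)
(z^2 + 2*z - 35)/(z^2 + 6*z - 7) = (z - 5)/(z - 1)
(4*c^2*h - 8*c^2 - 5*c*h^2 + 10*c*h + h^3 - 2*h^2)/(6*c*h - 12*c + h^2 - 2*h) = (4*c^2 - 5*c*h + h^2)/(6*c + h)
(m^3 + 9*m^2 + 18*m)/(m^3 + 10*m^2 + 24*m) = (m + 3)/(m + 4)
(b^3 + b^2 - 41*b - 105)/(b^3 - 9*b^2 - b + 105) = (b + 5)/(b - 5)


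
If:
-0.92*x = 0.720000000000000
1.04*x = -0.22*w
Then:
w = 3.70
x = -0.78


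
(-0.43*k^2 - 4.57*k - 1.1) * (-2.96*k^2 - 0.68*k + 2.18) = 1.2728*k^4 + 13.8196*k^3 + 5.4262*k^2 - 9.2146*k - 2.398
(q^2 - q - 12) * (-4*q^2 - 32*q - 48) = -4*q^4 - 28*q^3 + 32*q^2 + 432*q + 576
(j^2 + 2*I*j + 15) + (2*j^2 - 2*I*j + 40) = 3*j^2 + 55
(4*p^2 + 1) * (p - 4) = 4*p^3 - 16*p^2 + p - 4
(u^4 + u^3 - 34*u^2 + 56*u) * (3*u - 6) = 3*u^5 - 3*u^4 - 108*u^3 + 372*u^2 - 336*u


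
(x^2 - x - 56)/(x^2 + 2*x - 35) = (x - 8)/(x - 5)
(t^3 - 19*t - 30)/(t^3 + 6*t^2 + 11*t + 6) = (t - 5)/(t + 1)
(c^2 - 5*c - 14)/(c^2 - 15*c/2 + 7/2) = 2*(c + 2)/(2*c - 1)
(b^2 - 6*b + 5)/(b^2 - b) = (b - 5)/b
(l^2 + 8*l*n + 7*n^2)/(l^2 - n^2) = (l + 7*n)/(l - n)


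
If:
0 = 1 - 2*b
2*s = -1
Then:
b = 1/2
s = -1/2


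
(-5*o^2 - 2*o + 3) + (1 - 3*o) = -5*o^2 - 5*o + 4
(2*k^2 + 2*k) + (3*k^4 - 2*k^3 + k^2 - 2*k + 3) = 3*k^4 - 2*k^3 + 3*k^2 + 3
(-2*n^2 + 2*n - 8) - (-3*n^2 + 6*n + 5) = n^2 - 4*n - 13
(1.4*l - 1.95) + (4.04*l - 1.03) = 5.44*l - 2.98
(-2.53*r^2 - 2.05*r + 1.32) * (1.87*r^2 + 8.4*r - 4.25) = -4.7311*r^4 - 25.0855*r^3 - 3.9991*r^2 + 19.8005*r - 5.61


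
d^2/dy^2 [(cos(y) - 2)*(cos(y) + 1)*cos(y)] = 5*cos(y)/4 + 2*cos(2*y) - 9*cos(3*y)/4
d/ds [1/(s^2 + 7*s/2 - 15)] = 2*(-4*s - 7)/(2*s^2 + 7*s - 30)^2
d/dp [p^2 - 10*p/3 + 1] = 2*p - 10/3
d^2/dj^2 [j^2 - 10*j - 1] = 2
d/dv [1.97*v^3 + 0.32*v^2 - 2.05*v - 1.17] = 5.91*v^2 + 0.64*v - 2.05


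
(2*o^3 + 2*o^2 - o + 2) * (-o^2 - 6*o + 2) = -2*o^5 - 14*o^4 - 7*o^3 + 8*o^2 - 14*o + 4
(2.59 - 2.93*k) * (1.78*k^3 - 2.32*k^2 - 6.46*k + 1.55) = -5.2154*k^4 + 11.4078*k^3 + 12.919*k^2 - 21.2729*k + 4.0145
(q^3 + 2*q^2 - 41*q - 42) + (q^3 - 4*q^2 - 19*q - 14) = 2*q^3 - 2*q^2 - 60*q - 56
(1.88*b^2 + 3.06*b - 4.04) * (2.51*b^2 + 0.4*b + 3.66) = 4.7188*b^4 + 8.4326*b^3 - 2.0356*b^2 + 9.5836*b - 14.7864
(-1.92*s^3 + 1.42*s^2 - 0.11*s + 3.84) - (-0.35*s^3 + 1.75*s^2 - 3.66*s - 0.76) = -1.57*s^3 - 0.33*s^2 + 3.55*s + 4.6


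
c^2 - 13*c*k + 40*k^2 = (c - 8*k)*(c - 5*k)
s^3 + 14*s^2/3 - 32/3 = (s - 4/3)*(s + 2)*(s + 4)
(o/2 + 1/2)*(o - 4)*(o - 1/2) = o^3/2 - 7*o^2/4 - 5*o/4 + 1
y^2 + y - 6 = (y - 2)*(y + 3)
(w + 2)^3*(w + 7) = w^4 + 13*w^3 + 54*w^2 + 92*w + 56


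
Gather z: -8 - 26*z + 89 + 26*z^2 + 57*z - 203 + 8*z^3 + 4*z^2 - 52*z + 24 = 8*z^3 + 30*z^2 - 21*z - 98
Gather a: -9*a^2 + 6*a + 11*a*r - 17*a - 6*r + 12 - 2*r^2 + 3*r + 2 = -9*a^2 + a*(11*r - 11) - 2*r^2 - 3*r + 14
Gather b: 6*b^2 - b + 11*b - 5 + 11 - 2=6*b^2 + 10*b + 4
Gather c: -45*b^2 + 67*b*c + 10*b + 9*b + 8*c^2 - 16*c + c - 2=-45*b^2 + 19*b + 8*c^2 + c*(67*b - 15) - 2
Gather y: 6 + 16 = 22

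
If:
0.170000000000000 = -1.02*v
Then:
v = -0.17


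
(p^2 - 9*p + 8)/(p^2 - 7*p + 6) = (p - 8)/(p - 6)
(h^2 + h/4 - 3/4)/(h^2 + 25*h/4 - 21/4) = (h + 1)/(h + 7)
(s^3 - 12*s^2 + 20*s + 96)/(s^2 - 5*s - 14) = (s^2 - 14*s + 48)/(s - 7)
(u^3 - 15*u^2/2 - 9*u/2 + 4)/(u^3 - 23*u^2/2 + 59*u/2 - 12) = (u + 1)/(u - 3)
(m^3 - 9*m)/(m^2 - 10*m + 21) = m*(m + 3)/(m - 7)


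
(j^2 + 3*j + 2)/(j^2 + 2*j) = (j + 1)/j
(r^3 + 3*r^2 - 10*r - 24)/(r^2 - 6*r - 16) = (r^2 + r - 12)/(r - 8)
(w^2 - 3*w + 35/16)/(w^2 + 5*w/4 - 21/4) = (w - 5/4)/(w + 3)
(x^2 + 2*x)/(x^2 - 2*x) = (x + 2)/(x - 2)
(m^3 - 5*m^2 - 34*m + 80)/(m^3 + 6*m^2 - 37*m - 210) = (m^2 - 10*m + 16)/(m^2 + m - 42)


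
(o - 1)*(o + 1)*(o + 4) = o^3 + 4*o^2 - o - 4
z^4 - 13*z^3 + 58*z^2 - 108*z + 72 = (z - 6)*(z - 3)*(z - 2)^2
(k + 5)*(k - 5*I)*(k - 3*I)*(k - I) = k^4 + 5*k^3 - 9*I*k^3 - 23*k^2 - 45*I*k^2 - 115*k + 15*I*k + 75*I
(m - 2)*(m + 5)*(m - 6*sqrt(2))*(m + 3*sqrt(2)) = m^4 - 3*sqrt(2)*m^3 + 3*m^3 - 46*m^2 - 9*sqrt(2)*m^2 - 108*m + 30*sqrt(2)*m + 360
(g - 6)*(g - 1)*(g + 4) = g^3 - 3*g^2 - 22*g + 24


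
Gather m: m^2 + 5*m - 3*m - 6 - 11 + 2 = m^2 + 2*m - 15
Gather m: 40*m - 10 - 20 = 40*m - 30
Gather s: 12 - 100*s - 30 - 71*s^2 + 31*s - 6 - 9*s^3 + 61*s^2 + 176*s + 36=-9*s^3 - 10*s^2 + 107*s + 12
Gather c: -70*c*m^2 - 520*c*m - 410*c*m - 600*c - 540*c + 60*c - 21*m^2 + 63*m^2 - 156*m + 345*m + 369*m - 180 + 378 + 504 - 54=c*(-70*m^2 - 930*m - 1080) + 42*m^2 + 558*m + 648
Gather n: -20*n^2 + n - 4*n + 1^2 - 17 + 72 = -20*n^2 - 3*n + 56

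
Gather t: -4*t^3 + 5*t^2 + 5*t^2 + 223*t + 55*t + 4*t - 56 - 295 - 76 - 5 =-4*t^3 + 10*t^2 + 282*t - 432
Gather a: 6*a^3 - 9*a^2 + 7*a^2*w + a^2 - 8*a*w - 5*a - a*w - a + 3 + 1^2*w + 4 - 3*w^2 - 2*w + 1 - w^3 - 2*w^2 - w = 6*a^3 + a^2*(7*w - 8) + a*(-9*w - 6) - w^3 - 5*w^2 - 2*w + 8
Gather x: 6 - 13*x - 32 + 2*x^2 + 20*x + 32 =2*x^2 + 7*x + 6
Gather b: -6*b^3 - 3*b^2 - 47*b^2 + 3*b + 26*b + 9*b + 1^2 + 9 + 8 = -6*b^3 - 50*b^2 + 38*b + 18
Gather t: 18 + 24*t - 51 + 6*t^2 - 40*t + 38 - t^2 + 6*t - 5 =5*t^2 - 10*t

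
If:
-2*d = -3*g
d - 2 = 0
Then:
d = 2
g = 4/3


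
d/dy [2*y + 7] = 2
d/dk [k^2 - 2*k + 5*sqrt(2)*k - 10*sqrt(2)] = 2*k - 2 + 5*sqrt(2)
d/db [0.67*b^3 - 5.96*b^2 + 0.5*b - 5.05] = 2.01*b^2 - 11.92*b + 0.5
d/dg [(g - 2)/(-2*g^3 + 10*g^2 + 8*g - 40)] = (g - 3/2)/(g^4 - 6*g^3 - 11*g^2 + 60*g + 100)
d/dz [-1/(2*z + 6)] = 1/(2*(z + 3)^2)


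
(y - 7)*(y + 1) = y^2 - 6*y - 7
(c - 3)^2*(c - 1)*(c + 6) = c^4 - c^3 - 27*c^2 + 81*c - 54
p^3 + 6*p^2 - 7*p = p*(p - 1)*(p + 7)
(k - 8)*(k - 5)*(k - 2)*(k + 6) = k^4 - 9*k^3 - 24*k^2 + 316*k - 480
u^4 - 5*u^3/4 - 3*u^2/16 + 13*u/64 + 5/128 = (u - 5/4)*(u - 1/2)*(u + 1/4)^2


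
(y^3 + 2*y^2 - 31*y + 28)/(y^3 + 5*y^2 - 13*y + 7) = (y - 4)/(y - 1)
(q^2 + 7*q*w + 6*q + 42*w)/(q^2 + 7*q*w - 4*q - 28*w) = (q + 6)/(q - 4)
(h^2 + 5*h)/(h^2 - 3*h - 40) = h/(h - 8)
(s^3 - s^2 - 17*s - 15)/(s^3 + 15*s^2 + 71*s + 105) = (s^2 - 4*s - 5)/(s^2 + 12*s + 35)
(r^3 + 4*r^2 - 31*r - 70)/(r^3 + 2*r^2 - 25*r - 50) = (r + 7)/(r + 5)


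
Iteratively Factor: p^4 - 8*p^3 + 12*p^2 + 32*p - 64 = (p - 4)*(p^3 - 4*p^2 - 4*p + 16) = (p - 4)^2*(p^2 - 4) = (p - 4)^2*(p - 2)*(p + 2)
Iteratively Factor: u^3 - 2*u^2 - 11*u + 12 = (u - 4)*(u^2 + 2*u - 3) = (u - 4)*(u + 3)*(u - 1)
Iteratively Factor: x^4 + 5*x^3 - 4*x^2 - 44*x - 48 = (x - 3)*(x^3 + 8*x^2 + 20*x + 16) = (x - 3)*(x + 2)*(x^2 + 6*x + 8) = (x - 3)*(x + 2)^2*(x + 4)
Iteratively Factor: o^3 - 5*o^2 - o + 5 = (o - 5)*(o^2 - 1) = (o - 5)*(o + 1)*(o - 1)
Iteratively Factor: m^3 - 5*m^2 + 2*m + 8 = (m + 1)*(m^2 - 6*m + 8) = (m - 4)*(m + 1)*(m - 2)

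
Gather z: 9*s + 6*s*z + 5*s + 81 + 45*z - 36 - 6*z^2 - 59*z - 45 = 14*s - 6*z^2 + z*(6*s - 14)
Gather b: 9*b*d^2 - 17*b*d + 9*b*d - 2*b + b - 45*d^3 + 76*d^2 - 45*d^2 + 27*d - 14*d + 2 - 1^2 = b*(9*d^2 - 8*d - 1) - 45*d^3 + 31*d^2 + 13*d + 1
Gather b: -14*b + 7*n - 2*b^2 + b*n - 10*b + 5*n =-2*b^2 + b*(n - 24) + 12*n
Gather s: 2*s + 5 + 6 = 2*s + 11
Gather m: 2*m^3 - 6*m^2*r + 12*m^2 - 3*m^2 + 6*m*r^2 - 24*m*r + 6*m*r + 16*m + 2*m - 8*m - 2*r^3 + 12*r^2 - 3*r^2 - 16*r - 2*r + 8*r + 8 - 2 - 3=2*m^3 + m^2*(9 - 6*r) + m*(6*r^2 - 18*r + 10) - 2*r^3 + 9*r^2 - 10*r + 3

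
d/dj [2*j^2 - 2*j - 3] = 4*j - 2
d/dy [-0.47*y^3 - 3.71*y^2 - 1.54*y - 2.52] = -1.41*y^2 - 7.42*y - 1.54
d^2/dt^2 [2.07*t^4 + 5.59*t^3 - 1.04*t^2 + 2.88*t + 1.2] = 24.84*t^2 + 33.54*t - 2.08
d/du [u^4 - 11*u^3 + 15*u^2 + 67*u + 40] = 4*u^3 - 33*u^2 + 30*u + 67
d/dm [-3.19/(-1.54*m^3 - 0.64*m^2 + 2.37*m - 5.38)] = (-14.7378*m^2 - 4.0832*m + 7.5603)/(1.54*m^3 + 0.64*m^2 - 2.37*m + 5.38)^2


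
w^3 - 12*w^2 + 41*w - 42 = (w - 7)*(w - 3)*(w - 2)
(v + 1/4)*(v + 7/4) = v^2 + 2*v + 7/16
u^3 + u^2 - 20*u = u*(u - 4)*(u + 5)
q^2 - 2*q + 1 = (q - 1)^2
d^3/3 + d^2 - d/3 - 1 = (d/3 + 1)*(d - 1)*(d + 1)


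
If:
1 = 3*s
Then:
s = 1/3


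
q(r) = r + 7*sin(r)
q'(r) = 7*cos(r) + 1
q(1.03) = 7.03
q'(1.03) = 4.60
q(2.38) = 7.21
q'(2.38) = -4.07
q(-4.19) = 1.88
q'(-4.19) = -2.49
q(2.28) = 7.59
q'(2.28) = -3.56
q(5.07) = -1.49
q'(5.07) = 3.45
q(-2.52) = -6.60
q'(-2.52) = -4.69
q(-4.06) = 1.50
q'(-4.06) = -3.25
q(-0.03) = -0.24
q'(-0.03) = 8.00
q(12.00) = 8.24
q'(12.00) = 6.91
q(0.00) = 0.00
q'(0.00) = 8.00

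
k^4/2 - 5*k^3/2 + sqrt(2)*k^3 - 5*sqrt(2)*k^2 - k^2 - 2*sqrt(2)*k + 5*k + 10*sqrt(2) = (k/2 + sqrt(2)/2)*(k - 5)*(k - sqrt(2))*(k + 2*sqrt(2))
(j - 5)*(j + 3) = j^2 - 2*j - 15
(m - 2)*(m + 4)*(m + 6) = m^3 + 8*m^2 + 4*m - 48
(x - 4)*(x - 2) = x^2 - 6*x + 8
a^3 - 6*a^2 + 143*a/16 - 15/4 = (a - 4)*(a - 5/4)*(a - 3/4)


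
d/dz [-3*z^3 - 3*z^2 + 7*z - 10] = -9*z^2 - 6*z + 7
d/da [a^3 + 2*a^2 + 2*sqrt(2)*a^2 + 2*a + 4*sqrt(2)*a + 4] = 3*a^2 + 4*a + 4*sqrt(2)*a + 2 + 4*sqrt(2)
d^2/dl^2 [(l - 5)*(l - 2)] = 2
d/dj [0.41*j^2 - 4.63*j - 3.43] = 0.82*j - 4.63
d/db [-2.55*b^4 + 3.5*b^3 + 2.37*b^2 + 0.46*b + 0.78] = -10.2*b^3 + 10.5*b^2 + 4.74*b + 0.46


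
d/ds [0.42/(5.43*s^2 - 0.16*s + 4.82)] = (0.0672 - 4.5612*s)/(5.43*s^2 - 0.16*s + 4.82)^2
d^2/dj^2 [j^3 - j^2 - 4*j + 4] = 6*j - 2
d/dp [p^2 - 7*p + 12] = 2*p - 7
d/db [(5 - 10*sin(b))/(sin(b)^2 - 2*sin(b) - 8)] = 10*(sin(b)^2 - sin(b) + 9)*cos(b)/((sin(b) - 4)^2*(sin(b) + 2)^2)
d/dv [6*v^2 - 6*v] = 12*v - 6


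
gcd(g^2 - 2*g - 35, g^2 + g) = 1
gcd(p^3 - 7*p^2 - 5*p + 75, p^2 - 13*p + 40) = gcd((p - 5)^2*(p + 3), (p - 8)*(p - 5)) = p - 5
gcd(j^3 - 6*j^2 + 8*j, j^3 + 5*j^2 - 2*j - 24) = j - 2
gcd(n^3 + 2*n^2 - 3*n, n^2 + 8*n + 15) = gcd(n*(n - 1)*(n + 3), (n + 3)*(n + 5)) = n + 3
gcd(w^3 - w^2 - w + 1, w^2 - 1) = w^2 - 1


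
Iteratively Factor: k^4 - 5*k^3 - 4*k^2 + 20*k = (k - 5)*(k^3 - 4*k) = (k - 5)*(k + 2)*(k^2 - 2*k) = k*(k - 5)*(k + 2)*(k - 2)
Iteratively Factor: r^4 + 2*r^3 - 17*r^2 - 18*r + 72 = (r + 3)*(r^3 - r^2 - 14*r + 24) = (r - 2)*(r + 3)*(r^2 + r - 12) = (r - 3)*(r - 2)*(r + 3)*(r + 4)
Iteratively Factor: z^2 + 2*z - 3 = (z + 3)*(z - 1)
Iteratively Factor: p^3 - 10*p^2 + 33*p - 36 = (p - 4)*(p^2 - 6*p + 9) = (p - 4)*(p - 3)*(p - 3)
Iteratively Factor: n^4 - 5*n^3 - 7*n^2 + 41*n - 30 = (n + 3)*(n^3 - 8*n^2 + 17*n - 10) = (n - 1)*(n + 3)*(n^2 - 7*n + 10) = (n - 2)*(n - 1)*(n + 3)*(n - 5)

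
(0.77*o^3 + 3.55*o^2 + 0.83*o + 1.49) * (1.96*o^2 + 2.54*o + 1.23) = 1.5092*o^5 + 8.9138*o^4 + 11.5909*o^3 + 9.3951*o^2 + 4.8055*o + 1.8327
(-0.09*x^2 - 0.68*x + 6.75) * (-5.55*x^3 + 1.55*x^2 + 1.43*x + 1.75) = 0.4995*x^5 + 3.6345*x^4 - 38.6452*x^3 + 9.3326*x^2 + 8.4625*x + 11.8125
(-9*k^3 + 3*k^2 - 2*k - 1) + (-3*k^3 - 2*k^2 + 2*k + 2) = -12*k^3 + k^2 + 1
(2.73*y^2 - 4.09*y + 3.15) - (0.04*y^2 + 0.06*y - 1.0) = 2.69*y^2 - 4.15*y + 4.15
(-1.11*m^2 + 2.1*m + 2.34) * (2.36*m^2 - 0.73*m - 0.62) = -2.6196*m^4 + 5.7663*m^3 + 4.6776*m^2 - 3.0102*m - 1.4508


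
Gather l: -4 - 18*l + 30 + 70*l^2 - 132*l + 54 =70*l^2 - 150*l + 80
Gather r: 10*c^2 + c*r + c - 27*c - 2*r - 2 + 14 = 10*c^2 - 26*c + r*(c - 2) + 12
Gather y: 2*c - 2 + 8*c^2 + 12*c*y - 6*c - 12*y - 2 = 8*c^2 - 4*c + y*(12*c - 12) - 4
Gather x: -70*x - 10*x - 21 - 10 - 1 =-80*x - 32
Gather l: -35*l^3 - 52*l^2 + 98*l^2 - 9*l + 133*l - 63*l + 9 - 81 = -35*l^3 + 46*l^2 + 61*l - 72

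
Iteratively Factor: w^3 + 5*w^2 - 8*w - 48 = (w + 4)*(w^2 + w - 12) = (w - 3)*(w + 4)*(w + 4)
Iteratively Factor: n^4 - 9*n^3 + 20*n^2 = (n - 5)*(n^3 - 4*n^2) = (n - 5)*(n - 4)*(n^2) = n*(n - 5)*(n - 4)*(n)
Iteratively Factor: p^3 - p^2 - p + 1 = (p - 1)*(p^2 - 1) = (p - 1)*(p + 1)*(p - 1)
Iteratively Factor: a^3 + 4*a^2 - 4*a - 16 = (a + 2)*(a^2 + 2*a - 8) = (a - 2)*(a + 2)*(a + 4)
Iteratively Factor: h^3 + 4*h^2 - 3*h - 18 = (h - 2)*(h^2 + 6*h + 9) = (h - 2)*(h + 3)*(h + 3)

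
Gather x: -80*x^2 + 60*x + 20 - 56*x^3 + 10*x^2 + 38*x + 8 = -56*x^3 - 70*x^2 + 98*x + 28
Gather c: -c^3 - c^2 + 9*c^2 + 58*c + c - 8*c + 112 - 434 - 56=-c^3 + 8*c^2 + 51*c - 378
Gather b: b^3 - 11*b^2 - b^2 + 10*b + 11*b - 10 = b^3 - 12*b^2 + 21*b - 10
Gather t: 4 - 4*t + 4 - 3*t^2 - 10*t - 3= -3*t^2 - 14*t + 5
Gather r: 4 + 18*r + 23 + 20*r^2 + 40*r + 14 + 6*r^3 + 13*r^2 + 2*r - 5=6*r^3 + 33*r^2 + 60*r + 36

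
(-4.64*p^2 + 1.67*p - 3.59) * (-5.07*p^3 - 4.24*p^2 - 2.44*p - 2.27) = 23.5248*p^5 + 11.2067*p^4 + 22.4421*p^3 + 21.6796*p^2 + 4.9687*p + 8.1493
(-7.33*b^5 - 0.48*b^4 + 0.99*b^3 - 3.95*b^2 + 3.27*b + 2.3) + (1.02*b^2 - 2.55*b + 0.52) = -7.33*b^5 - 0.48*b^4 + 0.99*b^3 - 2.93*b^2 + 0.72*b + 2.82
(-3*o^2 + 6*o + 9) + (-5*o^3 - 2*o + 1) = -5*o^3 - 3*o^2 + 4*o + 10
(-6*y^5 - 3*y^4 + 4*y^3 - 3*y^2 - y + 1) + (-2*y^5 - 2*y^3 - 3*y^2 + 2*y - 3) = -8*y^5 - 3*y^4 + 2*y^3 - 6*y^2 + y - 2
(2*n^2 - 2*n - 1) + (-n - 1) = 2*n^2 - 3*n - 2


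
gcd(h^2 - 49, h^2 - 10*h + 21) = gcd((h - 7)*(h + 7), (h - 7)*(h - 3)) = h - 7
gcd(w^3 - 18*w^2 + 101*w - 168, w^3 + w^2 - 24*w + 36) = w - 3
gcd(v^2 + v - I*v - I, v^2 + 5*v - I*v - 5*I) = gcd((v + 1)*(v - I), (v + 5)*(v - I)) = v - I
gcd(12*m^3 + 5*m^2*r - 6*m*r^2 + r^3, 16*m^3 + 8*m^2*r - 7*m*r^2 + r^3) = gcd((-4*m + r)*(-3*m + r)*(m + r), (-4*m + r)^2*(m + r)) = -4*m^2 - 3*m*r + r^2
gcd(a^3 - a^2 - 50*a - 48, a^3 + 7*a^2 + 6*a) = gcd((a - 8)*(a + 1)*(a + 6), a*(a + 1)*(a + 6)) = a^2 + 7*a + 6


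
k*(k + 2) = k^2 + 2*k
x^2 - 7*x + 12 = (x - 4)*(x - 3)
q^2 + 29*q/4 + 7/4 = (q + 1/4)*(q + 7)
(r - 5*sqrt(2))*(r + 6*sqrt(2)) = r^2 + sqrt(2)*r - 60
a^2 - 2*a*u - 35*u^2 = (a - 7*u)*(a + 5*u)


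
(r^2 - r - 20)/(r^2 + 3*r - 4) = (r - 5)/(r - 1)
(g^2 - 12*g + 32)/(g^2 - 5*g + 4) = (g - 8)/(g - 1)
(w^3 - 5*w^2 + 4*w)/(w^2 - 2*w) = (w^2 - 5*w + 4)/(w - 2)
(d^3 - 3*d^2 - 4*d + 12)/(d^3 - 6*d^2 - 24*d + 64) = (d^2 - d - 6)/(d^2 - 4*d - 32)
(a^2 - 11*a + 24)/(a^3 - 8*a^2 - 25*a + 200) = (a - 3)/(a^2 - 25)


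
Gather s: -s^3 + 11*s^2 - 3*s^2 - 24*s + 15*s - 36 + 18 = -s^3 + 8*s^2 - 9*s - 18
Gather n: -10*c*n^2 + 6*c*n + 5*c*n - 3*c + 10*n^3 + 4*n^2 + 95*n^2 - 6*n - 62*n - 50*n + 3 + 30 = -3*c + 10*n^3 + n^2*(99 - 10*c) + n*(11*c - 118) + 33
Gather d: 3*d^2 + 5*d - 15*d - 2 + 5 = 3*d^2 - 10*d + 3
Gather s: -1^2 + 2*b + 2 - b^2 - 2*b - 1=-b^2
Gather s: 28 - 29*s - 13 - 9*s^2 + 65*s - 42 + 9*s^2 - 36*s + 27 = 0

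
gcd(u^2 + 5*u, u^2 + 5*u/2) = u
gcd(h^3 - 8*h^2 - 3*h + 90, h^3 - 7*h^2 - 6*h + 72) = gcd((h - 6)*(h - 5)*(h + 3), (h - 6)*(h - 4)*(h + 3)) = h^2 - 3*h - 18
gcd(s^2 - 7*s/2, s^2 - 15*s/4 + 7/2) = 1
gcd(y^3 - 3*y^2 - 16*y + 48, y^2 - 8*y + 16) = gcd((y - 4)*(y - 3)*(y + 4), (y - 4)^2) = y - 4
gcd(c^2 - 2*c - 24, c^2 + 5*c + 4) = c + 4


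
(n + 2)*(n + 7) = n^2 + 9*n + 14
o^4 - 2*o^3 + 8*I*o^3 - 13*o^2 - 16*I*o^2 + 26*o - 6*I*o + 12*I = (o - 2)*(o + I)^2*(o + 6*I)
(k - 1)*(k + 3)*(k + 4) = k^3 + 6*k^2 + 5*k - 12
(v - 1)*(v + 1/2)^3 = v^4 + v^3/2 - 3*v^2/4 - 5*v/8 - 1/8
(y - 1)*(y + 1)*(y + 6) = y^3 + 6*y^2 - y - 6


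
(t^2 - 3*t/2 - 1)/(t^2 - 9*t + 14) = (t + 1/2)/(t - 7)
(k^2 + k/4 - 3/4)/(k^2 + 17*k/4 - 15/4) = (k + 1)/(k + 5)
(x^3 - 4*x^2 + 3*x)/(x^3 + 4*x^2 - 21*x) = (x - 1)/(x + 7)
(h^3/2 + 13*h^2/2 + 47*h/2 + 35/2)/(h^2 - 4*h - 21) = (h^3 + 13*h^2 + 47*h + 35)/(2*(h^2 - 4*h - 21))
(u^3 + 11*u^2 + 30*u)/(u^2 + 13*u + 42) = u*(u + 5)/(u + 7)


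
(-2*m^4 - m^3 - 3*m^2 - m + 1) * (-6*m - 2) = 12*m^5 + 10*m^4 + 20*m^3 + 12*m^2 - 4*m - 2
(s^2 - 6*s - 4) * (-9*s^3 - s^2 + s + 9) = -9*s^5 + 53*s^4 + 43*s^3 + 7*s^2 - 58*s - 36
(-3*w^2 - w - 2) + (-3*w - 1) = -3*w^2 - 4*w - 3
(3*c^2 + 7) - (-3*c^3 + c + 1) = 3*c^3 + 3*c^2 - c + 6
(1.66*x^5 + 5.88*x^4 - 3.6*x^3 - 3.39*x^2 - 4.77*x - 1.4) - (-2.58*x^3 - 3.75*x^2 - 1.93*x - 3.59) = 1.66*x^5 + 5.88*x^4 - 1.02*x^3 + 0.36*x^2 - 2.84*x + 2.19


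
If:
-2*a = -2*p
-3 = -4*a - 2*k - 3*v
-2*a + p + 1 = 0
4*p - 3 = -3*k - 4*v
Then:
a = 1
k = 1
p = 1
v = -1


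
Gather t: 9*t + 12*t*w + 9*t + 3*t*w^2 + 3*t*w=t*(3*w^2 + 15*w + 18)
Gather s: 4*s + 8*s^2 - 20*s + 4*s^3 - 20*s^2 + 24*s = 4*s^3 - 12*s^2 + 8*s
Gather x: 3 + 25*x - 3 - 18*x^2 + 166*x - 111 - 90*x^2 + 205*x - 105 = -108*x^2 + 396*x - 216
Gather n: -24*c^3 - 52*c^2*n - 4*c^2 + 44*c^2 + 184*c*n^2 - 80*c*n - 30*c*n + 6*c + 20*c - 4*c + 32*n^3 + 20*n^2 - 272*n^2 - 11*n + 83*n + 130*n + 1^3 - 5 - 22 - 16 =-24*c^3 + 40*c^2 + 22*c + 32*n^3 + n^2*(184*c - 252) + n*(-52*c^2 - 110*c + 202) - 42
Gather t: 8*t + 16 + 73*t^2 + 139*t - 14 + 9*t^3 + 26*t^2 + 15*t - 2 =9*t^3 + 99*t^2 + 162*t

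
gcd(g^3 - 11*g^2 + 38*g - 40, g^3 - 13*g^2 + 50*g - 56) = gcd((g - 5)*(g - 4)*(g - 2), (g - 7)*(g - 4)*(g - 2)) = g^2 - 6*g + 8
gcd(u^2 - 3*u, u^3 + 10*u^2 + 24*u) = u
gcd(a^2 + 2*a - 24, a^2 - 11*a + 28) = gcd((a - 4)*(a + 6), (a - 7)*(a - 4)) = a - 4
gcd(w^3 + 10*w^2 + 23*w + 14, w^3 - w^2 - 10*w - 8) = w^2 + 3*w + 2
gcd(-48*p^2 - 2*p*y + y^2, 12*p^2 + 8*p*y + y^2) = 6*p + y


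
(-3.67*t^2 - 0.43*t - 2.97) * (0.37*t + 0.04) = -1.3579*t^3 - 0.3059*t^2 - 1.1161*t - 0.1188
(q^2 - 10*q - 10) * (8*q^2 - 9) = 8*q^4 - 80*q^3 - 89*q^2 + 90*q + 90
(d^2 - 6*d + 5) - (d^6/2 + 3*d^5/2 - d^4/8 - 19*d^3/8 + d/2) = -d^6/2 - 3*d^5/2 + d^4/8 + 19*d^3/8 + d^2 - 13*d/2 + 5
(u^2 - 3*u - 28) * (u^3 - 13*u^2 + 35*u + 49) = u^5 - 16*u^4 + 46*u^3 + 308*u^2 - 1127*u - 1372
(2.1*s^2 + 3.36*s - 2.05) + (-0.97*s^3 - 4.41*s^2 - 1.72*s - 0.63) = -0.97*s^3 - 2.31*s^2 + 1.64*s - 2.68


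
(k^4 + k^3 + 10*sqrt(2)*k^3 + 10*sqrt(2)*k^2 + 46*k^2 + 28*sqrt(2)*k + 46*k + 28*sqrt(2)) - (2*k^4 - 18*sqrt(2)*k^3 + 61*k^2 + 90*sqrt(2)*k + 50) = -k^4 + k^3 + 28*sqrt(2)*k^3 - 15*k^2 + 10*sqrt(2)*k^2 - 62*sqrt(2)*k + 46*k - 50 + 28*sqrt(2)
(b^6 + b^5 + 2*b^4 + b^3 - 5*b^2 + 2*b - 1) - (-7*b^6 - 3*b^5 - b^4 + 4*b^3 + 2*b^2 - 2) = 8*b^6 + 4*b^5 + 3*b^4 - 3*b^3 - 7*b^2 + 2*b + 1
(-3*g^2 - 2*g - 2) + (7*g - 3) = -3*g^2 + 5*g - 5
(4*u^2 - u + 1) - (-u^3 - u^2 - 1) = u^3 + 5*u^2 - u + 2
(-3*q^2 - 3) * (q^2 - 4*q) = -3*q^4 + 12*q^3 - 3*q^2 + 12*q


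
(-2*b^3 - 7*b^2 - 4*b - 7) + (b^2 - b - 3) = -2*b^3 - 6*b^2 - 5*b - 10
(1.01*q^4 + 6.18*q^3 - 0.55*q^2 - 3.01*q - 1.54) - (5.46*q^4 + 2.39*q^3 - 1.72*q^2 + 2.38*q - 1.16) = -4.45*q^4 + 3.79*q^3 + 1.17*q^2 - 5.39*q - 0.38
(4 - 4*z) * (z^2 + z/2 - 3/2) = -4*z^3 + 2*z^2 + 8*z - 6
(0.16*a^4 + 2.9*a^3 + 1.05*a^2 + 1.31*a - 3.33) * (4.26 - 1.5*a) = -0.24*a^5 - 3.6684*a^4 + 10.779*a^3 + 2.508*a^2 + 10.5756*a - 14.1858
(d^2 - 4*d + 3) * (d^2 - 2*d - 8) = d^4 - 6*d^3 + 3*d^2 + 26*d - 24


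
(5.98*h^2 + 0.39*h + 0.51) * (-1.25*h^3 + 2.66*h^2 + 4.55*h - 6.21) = -7.475*h^5 + 15.4193*h^4 + 27.6089*h^3 - 34.0047*h^2 - 0.1014*h - 3.1671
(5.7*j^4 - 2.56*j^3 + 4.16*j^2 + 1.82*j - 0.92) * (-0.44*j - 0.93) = -2.508*j^5 - 4.1746*j^4 + 0.5504*j^3 - 4.6696*j^2 - 1.2878*j + 0.8556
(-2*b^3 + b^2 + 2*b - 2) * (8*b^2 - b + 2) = -16*b^5 + 10*b^4 + 11*b^3 - 16*b^2 + 6*b - 4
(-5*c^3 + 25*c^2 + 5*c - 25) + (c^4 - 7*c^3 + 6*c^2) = c^4 - 12*c^3 + 31*c^2 + 5*c - 25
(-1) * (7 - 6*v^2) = 6*v^2 - 7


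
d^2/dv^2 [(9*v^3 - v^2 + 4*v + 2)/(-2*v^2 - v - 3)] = 2*(27*v^3 - 123*v^2 - 183*v + 31)/(8*v^6 + 12*v^5 + 42*v^4 + 37*v^3 + 63*v^2 + 27*v + 27)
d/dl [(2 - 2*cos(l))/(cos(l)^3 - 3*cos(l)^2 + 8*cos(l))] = 4*(-cos(l)^3 + 3*cos(l)^2 - 3*cos(l) + 4)*sin(l)/((sin(l)^2 + 3*cos(l) - 9)^2*cos(l)^2)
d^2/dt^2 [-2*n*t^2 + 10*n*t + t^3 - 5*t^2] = -4*n + 6*t - 10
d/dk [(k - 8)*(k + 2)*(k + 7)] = 3*k^2 + 2*k - 58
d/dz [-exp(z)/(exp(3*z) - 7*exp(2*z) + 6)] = ((3*exp(z) - 14)*exp(2*z) - exp(3*z) + 7*exp(2*z) - 6)*exp(z)/(exp(3*z) - 7*exp(2*z) + 6)^2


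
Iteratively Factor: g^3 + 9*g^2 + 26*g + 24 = (g + 3)*(g^2 + 6*g + 8) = (g + 2)*(g + 3)*(g + 4)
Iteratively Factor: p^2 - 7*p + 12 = (p - 4)*(p - 3)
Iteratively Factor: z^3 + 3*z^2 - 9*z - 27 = (z + 3)*(z^2 - 9) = (z - 3)*(z + 3)*(z + 3)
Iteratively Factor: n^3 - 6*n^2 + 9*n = (n - 3)*(n^2 - 3*n) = n*(n - 3)*(n - 3)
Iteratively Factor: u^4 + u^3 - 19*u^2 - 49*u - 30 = (u + 3)*(u^3 - 2*u^2 - 13*u - 10) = (u + 1)*(u + 3)*(u^2 - 3*u - 10) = (u - 5)*(u + 1)*(u + 3)*(u + 2)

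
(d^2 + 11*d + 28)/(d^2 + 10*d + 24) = (d + 7)/(d + 6)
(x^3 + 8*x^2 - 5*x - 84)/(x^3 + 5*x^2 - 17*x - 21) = (x + 4)/(x + 1)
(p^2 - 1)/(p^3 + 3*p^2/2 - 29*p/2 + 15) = 2*(p^2 - 1)/(2*p^3 + 3*p^2 - 29*p + 30)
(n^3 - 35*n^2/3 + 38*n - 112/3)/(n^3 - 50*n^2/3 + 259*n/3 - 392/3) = (n - 2)/(n - 7)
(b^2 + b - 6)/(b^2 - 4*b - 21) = (b - 2)/(b - 7)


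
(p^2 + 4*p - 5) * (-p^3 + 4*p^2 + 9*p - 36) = -p^5 + 30*p^3 - 20*p^2 - 189*p + 180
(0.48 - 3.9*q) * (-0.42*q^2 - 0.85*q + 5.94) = 1.638*q^3 + 3.1134*q^2 - 23.574*q + 2.8512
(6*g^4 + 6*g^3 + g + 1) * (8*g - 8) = 48*g^5 - 48*g^3 + 8*g^2 - 8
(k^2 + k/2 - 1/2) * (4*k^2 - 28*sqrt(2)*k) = 4*k^4 - 28*sqrt(2)*k^3 + 2*k^3 - 14*sqrt(2)*k^2 - 2*k^2 + 14*sqrt(2)*k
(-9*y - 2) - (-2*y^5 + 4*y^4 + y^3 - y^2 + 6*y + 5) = 2*y^5 - 4*y^4 - y^3 + y^2 - 15*y - 7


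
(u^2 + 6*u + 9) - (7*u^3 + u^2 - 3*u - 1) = -7*u^3 + 9*u + 10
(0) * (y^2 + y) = 0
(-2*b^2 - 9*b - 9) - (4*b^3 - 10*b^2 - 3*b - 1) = -4*b^3 + 8*b^2 - 6*b - 8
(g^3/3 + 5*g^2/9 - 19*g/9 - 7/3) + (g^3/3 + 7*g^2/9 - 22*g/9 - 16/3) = 2*g^3/3 + 4*g^2/3 - 41*g/9 - 23/3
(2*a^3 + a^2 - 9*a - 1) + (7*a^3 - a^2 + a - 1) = 9*a^3 - 8*a - 2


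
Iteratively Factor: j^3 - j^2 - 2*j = (j)*(j^2 - j - 2) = j*(j + 1)*(j - 2)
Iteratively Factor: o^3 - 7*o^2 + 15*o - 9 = (o - 3)*(o^2 - 4*o + 3) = (o - 3)*(o - 1)*(o - 3)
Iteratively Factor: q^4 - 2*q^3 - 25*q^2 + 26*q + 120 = (q + 2)*(q^3 - 4*q^2 - 17*q + 60) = (q + 2)*(q + 4)*(q^2 - 8*q + 15) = (q - 5)*(q + 2)*(q + 4)*(q - 3)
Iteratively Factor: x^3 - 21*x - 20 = (x + 4)*(x^2 - 4*x - 5) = (x - 5)*(x + 4)*(x + 1)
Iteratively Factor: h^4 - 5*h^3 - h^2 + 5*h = (h - 5)*(h^3 - h) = (h - 5)*(h - 1)*(h^2 + h) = (h - 5)*(h - 1)*(h + 1)*(h)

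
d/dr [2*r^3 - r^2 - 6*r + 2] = 6*r^2 - 2*r - 6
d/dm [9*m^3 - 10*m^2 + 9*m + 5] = 27*m^2 - 20*m + 9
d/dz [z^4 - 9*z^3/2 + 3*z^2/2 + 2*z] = 4*z^3 - 27*z^2/2 + 3*z + 2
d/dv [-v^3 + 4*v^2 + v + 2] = -3*v^2 + 8*v + 1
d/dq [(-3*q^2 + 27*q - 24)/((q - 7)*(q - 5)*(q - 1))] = 3*(q^2 - 16*q + 61)/(q^4 - 24*q^3 + 214*q^2 - 840*q + 1225)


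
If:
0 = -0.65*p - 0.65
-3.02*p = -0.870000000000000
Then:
No Solution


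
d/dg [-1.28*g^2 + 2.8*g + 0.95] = 2.8 - 2.56*g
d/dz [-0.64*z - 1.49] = -0.640000000000000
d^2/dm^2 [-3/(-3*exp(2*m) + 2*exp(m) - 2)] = 6*((1 - 6*exp(m))*(3*exp(2*m) - 2*exp(m) + 2) + 4*(3*exp(m) - 1)^2*exp(m))*exp(m)/(3*exp(2*m) - 2*exp(m) + 2)^3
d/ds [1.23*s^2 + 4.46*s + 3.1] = 2.46*s + 4.46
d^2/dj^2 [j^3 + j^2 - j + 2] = 6*j + 2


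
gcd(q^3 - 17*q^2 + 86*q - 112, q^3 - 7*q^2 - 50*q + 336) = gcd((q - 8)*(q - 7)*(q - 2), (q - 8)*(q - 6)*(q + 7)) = q - 8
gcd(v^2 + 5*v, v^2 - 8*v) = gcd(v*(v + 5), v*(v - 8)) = v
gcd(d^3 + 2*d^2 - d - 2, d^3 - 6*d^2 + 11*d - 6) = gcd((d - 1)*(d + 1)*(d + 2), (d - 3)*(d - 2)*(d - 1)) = d - 1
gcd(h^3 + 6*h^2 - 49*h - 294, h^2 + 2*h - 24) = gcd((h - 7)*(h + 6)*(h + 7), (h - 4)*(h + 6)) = h + 6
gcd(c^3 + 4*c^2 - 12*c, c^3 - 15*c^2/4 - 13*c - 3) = 1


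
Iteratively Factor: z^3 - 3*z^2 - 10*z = (z)*(z^2 - 3*z - 10) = z*(z + 2)*(z - 5)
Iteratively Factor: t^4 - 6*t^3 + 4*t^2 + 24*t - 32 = (t - 2)*(t^3 - 4*t^2 - 4*t + 16) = (t - 2)*(t + 2)*(t^2 - 6*t + 8) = (t - 2)^2*(t + 2)*(t - 4)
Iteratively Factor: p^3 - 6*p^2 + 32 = (p - 4)*(p^2 - 2*p - 8) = (p - 4)^2*(p + 2)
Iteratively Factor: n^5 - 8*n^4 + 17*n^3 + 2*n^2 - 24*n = (n - 2)*(n^4 - 6*n^3 + 5*n^2 + 12*n) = (n - 4)*(n - 2)*(n^3 - 2*n^2 - 3*n) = (n - 4)*(n - 2)*(n + 1)*(n^2 - 3*n) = (n - 4)*(n - 3)*(n - 2)*(n + 1)*(n)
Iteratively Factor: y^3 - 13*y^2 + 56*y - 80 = (y - 4)*(y^2 - 9*y + 20) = (y - 5)*(y - 4)*(y - 4)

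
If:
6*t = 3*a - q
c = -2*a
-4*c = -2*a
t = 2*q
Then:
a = 0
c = 0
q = 0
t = 0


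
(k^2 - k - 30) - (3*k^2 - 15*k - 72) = -2*k^2 + 14*k + 42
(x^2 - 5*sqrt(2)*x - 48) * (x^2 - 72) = x^4 - 5*sqrt(2)*x^3 - 120*x^2 + 360*sqrt(2)*x + 3456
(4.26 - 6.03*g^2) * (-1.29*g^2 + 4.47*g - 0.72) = 7.7787*g^4 - 26.9541*g^3 - 1.1538*g^2 + 19.0422*g - 3.0672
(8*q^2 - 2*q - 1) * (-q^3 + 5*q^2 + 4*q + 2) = -8*q^5 + 42*q^4 + 23*q^3 + 3*q^2 - 8*q - 2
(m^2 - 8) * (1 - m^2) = -m^4 + 9*m^2 - 8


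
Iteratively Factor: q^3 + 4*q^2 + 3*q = (q + 3)*(q^2 + q) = q*(q + 3)*(q + 1)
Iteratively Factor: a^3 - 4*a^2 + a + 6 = (a + 1)*(a^2 - 5*a + 6) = (a - 2)*(a + 1)*(a - 3)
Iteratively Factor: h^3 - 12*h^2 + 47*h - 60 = (h - 3)*(h^2 - 9*h + 20) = (h - 4)*(h - 3)*(h - 5)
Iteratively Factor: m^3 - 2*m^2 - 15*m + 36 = (m + 4)*(m^2 - 6*m + 9) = (m - 3)*(m + 4)*(m - 3)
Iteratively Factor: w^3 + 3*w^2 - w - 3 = (w + 3)*(w^2 - 1) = (w + 1)*(w + 3)*(w - 1)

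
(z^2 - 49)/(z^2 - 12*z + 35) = (z + 7)/(z - 5)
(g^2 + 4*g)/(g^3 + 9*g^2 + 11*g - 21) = g*(g + 4)/(g^3 + 9*g^2 + 11*g - 21)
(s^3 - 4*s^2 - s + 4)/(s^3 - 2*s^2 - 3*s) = (s^2 - 5*s + 4)/(s*(s - 3))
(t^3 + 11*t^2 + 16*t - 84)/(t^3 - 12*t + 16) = (t^2 + 13*t + 42)/(t^2 + 2*t - 8)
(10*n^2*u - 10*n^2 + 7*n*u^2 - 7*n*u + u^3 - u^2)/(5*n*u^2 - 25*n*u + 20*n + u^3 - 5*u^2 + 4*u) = (2*n + u)/(u - 4)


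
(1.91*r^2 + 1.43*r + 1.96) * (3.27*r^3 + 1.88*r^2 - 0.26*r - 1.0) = 6.2457*r^5 + 8.2669*r^4 + 8.601*r^3 + 1.403*r^2 - 1.9396*r - 1.96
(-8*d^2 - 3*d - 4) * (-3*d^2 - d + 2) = 24*d^4 + 17*d^3 - d^2 - 2*d - 8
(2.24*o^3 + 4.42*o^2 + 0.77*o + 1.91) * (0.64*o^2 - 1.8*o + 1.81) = 1.4336*o^5 - 1.2032*o^4 - 3.4088*o^3 + 7.8366*o^2 - 2.0443*o + 3.4571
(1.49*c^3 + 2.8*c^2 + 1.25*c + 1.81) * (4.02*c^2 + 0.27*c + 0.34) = 5.9898*c^5 + 11.6583*c^4 + 6.2876*c^3 + 8.5657*c^2 + 0.9137*c + 0.6154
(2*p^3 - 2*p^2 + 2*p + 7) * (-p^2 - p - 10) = -2*p^5 - 20*p^3 + 11*p^2 - 27*p - 70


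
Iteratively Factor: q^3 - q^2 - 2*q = (q - 2)*(q^2 + q) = (q - 2)*(q + 1)*(q)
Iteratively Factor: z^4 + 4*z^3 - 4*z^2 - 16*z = (z + 2)*(z^3 + 2*z^2 - 8*z) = (z - 2)*(z + 2)*(z^2 + 4*z) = z*(z - 2)*(z + 2)*(z + 4)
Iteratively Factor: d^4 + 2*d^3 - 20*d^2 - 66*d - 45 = (d + 3)*(d^3 - d^2 - 17*d - 15) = (d + 1)*(d + 3)*(d^2 - 2*d - 15) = (d - 5)*(d + 1)*(d + 3)*(d + 3)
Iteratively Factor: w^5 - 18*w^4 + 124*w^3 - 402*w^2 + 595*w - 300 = (w - 5)*(w^4 - 13*w^3 + 59*w^2 - 107*w + 60) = (w - 5)*(w - 4)*(w^3 - 9*w^2 + 23*w - 15) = (w - 5)^2*(w - 4)*(w^2 - 4*w + 3) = (w - 5)^2*(w - 4)*(w - 1)*(w - 3)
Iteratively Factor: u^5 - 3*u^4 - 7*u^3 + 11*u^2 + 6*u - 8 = (u - 1)*(u^4 - 2*u^3 - 9*u^2 + 2*u + 8) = (u - 1)^2*(u^3 - u^2 - 10*u - 8) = (u - 4)*(u - 1)^2*(u^2 + 3*u + 2) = (u - 4)*(u - 1)^2*(u + 2)*(u + 1)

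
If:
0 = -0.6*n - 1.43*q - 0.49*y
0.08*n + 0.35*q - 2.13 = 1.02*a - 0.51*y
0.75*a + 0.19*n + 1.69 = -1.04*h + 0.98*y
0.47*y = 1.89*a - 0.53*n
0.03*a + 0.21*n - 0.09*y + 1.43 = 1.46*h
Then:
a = -2.05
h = 0.08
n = -6.43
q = 3.04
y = -1.01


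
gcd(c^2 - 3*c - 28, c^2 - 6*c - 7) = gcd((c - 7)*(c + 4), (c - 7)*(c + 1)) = c - 7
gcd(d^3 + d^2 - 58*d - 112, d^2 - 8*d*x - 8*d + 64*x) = d - 8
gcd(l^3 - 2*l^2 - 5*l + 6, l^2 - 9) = l - 3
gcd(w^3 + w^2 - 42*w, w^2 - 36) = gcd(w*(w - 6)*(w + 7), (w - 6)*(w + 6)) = w - 6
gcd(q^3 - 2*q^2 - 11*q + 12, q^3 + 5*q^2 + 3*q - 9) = q^2 + 2*q - 3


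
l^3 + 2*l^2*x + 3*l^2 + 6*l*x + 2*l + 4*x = (l + 1)*(l + 2)*(l + 2*x)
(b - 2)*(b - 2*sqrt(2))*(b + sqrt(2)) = b^3 - 2*b^2 - sqrt(2)*b^2 - 4*b + 2*sqrt(2)*b + 8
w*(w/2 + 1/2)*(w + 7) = w^3/2 + 4*w^2 + 7*w/2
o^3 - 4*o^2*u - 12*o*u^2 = o*(o - 6*u)*(o + 2*u)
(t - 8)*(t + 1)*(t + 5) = t^3 - 2*t^2 - 43*t - 40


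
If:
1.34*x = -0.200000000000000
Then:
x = -0.15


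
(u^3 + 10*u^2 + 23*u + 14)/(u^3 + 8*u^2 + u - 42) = (u^2 + 3*u + 2)/(u^2 + u - 6)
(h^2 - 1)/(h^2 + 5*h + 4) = (h - 1)/(h + 4)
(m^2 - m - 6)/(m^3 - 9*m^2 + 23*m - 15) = (m + 2)/(m^2 - 6*m + 5)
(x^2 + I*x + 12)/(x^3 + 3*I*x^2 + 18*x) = (x + 4*I)/(x*(x + 6*I))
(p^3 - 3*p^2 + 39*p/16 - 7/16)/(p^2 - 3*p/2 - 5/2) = (-16*p^3 + 48*p^2 - 39*p + 7)/(8*(-2*p^2 + 3*p + 5))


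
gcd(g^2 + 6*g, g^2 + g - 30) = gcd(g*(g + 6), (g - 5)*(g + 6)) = g + 6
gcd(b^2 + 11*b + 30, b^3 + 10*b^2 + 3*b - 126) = b + 6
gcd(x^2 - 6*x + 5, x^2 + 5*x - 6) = x - 1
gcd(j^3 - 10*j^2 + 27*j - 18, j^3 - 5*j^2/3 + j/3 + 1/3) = j - 1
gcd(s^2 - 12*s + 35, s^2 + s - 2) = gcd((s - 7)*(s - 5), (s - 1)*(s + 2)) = 1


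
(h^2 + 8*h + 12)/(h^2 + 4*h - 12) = (h + 2)/(h - 2)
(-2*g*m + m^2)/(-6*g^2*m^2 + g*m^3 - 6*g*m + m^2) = (2*g - m)/(6*g^2*m - g*m^2 + 6*g - m)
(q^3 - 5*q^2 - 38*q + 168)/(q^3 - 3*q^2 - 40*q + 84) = (q - 4)/(q - 2)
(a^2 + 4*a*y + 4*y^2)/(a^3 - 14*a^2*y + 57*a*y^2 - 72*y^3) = (a^2 + 4*a*y + 4*y^2)/(a^3 - 14*a^2*y + 57*a*y^2 - 72*y^3)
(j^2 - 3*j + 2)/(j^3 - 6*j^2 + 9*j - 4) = (j - 2)/(j^2 - 5*j + 4)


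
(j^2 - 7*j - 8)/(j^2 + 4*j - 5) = (j^2 - 7*j - 8)/(j^2 + 4*j - 5)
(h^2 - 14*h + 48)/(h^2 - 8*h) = (h - 6)/h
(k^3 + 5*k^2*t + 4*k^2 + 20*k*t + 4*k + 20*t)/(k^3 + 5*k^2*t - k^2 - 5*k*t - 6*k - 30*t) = (k + 2)/(k - 3)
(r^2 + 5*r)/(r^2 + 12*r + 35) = r/(r + 7)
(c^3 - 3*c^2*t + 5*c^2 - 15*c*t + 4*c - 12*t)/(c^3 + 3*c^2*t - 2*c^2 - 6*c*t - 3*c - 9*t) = (c^2 - 3*c*t + 4*c - 12*t)/(c^2 + 3*c*t - 3*c - 9*t)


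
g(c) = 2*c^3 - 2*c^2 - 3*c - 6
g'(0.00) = -3.00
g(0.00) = -6.00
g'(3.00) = 39.00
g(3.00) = 21.00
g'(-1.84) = 24.67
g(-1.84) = -19.71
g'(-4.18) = 118.55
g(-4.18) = -174.47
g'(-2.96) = 61.41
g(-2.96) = -66.51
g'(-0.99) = 6.84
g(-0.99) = -6.93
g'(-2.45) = 42.82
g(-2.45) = -40.07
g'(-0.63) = 1.90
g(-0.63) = -5.40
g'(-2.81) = 55.62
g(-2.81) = -57.74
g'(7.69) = 321.06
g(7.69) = 762.17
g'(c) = 6*c^2 - 4*c - 3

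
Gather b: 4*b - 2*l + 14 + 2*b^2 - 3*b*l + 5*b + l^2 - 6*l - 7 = 2*b^2 + b*(9 - 3*l) + l^2 - 8*l + 7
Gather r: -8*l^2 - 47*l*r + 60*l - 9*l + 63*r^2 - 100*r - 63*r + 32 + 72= -8*l^2 + 51*l + 63*r^2 + r*(-47*l - 163) + 104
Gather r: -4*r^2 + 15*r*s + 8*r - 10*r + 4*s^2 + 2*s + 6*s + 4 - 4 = -4*r^2 + r*(15*s - 2) + 4*s^2 + 8*s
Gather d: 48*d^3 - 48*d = 48*d^3 - 48*d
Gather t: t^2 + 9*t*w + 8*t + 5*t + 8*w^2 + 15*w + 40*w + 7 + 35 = t^2 + t*(9*w + 13) + 8*w^2 + 55*w + 42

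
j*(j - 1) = j^2 - j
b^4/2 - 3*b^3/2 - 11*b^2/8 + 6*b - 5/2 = (b/2 + 1)*(b - 5/2)*(b - 2)*(b - 1/2)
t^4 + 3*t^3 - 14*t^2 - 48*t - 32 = (t - 4)*(t + 1)*(t + 2)*(t + 4)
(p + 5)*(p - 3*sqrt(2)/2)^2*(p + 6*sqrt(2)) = p^4 + 3*sqrt(2)*p^3 + 5*p^3 - 63*p^2/2 + 15*sqrt(2)*p^2 - 315*p/2 + 27*sqrt(2)*p + 135*sqrt(2)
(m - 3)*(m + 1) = m^2 - 2*m - 3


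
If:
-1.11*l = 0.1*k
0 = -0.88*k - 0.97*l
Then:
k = 0.00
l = 0.00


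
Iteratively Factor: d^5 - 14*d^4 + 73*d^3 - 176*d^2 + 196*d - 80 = (d - 1)*(d^4 - 13*d^3 + 60*d^2 - 116*d + 80) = (d - 2)*(d - 1)*(d^3 - 11*d^2 + 38*d - 40) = (d - 2)^2*(d - 1)*(d^2 - 9*d + 20) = (d - 4)*(d - 2)^2*(d - 1)*(d - 5)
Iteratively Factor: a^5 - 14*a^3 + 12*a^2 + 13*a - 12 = (a + 1)*(a^4 - a^3 - 13*a^2 + 25*a - 12) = (a + 1)*(a + 4)*(a^3 - 5*a^2 + 7*a - 3) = (a - 3)*(a + 1)*(a + 4)*(a^2 - 2*a + 1) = (a - 3)*(a - 1)*(a + 1)*(a + 4)*(a - 1)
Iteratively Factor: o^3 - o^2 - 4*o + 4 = (o + 2)*(o^2 - 3*o + 2) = (o - 2)*(o + 2)*(o - 1)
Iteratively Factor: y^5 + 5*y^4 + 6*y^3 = (y)*(y^4 + 5*y^3 + 6*y^2) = y*(y + 3)*(y^3 + 2*y^2) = y^2*(y + 3)*(y^2 + 2*y) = y^2*(y + 2)*(y + 3)*(y)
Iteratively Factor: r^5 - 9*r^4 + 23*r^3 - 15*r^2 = (r - 1)*(r^4 - 8*r^3 + 15*r^2) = (r - 3)*(r - 1)*(r^3 - 5*r^2) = r*(r - 3)*(r - 1)*(r^2 - 5*r) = r^2*(r - 3)*(r - 1)*(r - 5)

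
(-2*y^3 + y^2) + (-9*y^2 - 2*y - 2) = -2*y^3 - 8*y^2 - 2*y - 2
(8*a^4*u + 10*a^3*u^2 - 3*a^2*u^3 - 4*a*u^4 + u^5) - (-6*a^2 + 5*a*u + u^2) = 8*a^4*u + 10*a^3*u^2 - 3*a^2*u^3 + 6*a^2 - 4*a*u^4 - 5*a*u + u^5 - u^2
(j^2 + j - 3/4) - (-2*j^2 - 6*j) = 3*j^2 + 7*j - 3/4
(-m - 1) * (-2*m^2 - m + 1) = 2*m^3 + 3*m^2 - 1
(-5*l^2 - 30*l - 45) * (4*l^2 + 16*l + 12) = -20*l^4 - 200*l^3 - 720*l^2 - 1080*l - 540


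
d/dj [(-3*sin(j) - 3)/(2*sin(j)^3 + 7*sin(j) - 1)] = 3*(4*sin(j)^3 + 6*sin(j)^2 + 8)*cos(j)/(2*sin(j)^3 + 7*sin(j) - 1)^2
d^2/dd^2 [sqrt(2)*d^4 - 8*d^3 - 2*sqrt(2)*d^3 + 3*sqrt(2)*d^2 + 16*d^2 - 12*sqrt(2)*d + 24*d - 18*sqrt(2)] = 12*sqrt(2)*d^2 - 48*d - 12*sqrt(2)*d + 6*sqrt(2) + 32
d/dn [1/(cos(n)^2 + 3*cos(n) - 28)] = (2*cos(n) + 3)*sin(n)/(cos(n)^2 + 3*cos(n) - 28)^2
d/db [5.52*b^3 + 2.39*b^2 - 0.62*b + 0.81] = 16.56*b^2 + 4.78*b - 0.62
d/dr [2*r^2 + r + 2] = 4*r + 1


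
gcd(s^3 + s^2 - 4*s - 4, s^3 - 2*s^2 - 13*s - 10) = s^2 + 3*s + 2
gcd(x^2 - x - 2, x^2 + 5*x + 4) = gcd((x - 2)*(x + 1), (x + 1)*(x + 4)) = x + 1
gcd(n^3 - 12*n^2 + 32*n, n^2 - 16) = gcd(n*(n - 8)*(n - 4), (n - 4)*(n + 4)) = n - 4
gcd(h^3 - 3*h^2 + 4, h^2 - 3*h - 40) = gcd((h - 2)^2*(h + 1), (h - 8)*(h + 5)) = 1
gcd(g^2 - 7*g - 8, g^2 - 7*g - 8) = g^2 - 7*g - 8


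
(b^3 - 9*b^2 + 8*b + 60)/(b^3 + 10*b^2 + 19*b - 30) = (b^3 - 9*b^2 + 8*b + 60)/(b^3 + 10*b^2 + 19*b - 30)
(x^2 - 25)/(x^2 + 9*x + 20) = (x - 5)/(x + 4)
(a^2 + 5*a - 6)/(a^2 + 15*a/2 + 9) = 2*(a - 1)/(2*a + 3)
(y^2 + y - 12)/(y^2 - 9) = (y + 4)/(y + 3)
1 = 1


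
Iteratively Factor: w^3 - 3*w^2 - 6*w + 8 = (w - 4)*(w^2 + w - 2) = (w - 4)*(w + 2)*(w - 1)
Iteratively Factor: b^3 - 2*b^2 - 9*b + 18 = (b - 2)*(b^2 - 9) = (b - 2)*(b + 3)*(b - 3)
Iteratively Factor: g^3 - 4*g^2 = (g)*(g^2 - 4*g) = g*(g - 4)*(g)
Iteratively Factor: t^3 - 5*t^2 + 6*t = (t - 3)*(t^2 - 2*t) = t*(t - 3)*(t - 2)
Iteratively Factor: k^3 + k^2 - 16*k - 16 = (k - 4)*(k^2 + 5*k + 4) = (k - 4)*(k + 4)*(k + 1)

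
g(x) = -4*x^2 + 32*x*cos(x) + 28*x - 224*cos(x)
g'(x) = -32*x*sin(x) - 8*x + 224*sin(x) + 32*cos(x) + 28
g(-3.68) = 136.20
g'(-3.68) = 205.21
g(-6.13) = -737.19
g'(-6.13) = 172.78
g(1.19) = -41.44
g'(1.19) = 202.98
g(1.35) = -9.09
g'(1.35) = 200.62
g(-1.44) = -83.84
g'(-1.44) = -224.08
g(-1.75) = -11.34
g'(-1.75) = -239.22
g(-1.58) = -51.70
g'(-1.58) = -234.20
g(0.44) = -178.38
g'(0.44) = 142.85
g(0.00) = -224.00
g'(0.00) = 60.00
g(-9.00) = -109.50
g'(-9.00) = -140.16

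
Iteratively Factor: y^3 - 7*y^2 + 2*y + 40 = (y + 2)*(y^2 - 9*y + 20) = (y - 5)*(y + 2)*(y - 4)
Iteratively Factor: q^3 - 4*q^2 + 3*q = (q - 1)*(q^2 - 3*q) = q*(q - 1)*(q - 3)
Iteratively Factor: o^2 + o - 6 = (o - 2)*(o + 3)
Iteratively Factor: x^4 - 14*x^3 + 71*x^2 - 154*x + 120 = (x - 3)*(x^3 - 11*x^2 + 38*x - 40) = (x - 3)*(x - 2)*(x^2 - 9*x + 20) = (x - 4)*(x - 3)*(x - 2)*(x - 5)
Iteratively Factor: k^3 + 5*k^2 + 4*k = (k + 4)*(k^2 + k) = k*(k + 4)*(k + 1)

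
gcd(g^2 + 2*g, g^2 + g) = g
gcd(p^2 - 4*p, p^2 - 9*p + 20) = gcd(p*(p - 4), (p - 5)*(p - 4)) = p - 4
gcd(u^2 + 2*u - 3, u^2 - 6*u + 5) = u - 1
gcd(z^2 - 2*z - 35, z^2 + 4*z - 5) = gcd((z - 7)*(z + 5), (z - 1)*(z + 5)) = z + 5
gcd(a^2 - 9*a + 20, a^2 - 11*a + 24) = 1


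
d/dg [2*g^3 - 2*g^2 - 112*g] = 6*g^2 - 4*g - 112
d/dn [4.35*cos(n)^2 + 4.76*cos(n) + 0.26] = -(8.7*cos(n) + 4.76)*sin(n)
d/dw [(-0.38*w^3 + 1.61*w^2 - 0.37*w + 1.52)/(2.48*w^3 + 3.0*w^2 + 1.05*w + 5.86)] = (-4.44089209850063e-16*w^5 - 5.1328*w^4 + 1.0372*w^3 - 15.1887*w^2 + 9.7492*w - 3.7642)/(6.1504*w^6 + 14.88*w^5 + 14.208*w^4 + 35.3656*w^3 + 36.2625*w^2 + 12.306*w + 34.3396)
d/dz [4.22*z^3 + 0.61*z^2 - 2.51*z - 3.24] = 12.66*z^2 + 1.22*z - 2.51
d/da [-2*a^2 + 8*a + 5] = 8 - 4*a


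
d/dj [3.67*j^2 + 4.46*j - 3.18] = 7.34*j + 4.46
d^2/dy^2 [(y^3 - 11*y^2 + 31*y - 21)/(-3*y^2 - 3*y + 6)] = -30/(y^3 + 6*y^2 + 12*y + 8)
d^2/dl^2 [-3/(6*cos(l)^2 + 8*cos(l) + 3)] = 12*(36*sin(l)^4 - 16*sin(l)^2 - 51*cos(l) + 9*cos(3*l) - 43)/(-6*sin(l)^2 + 8*cos(l) + 9)^3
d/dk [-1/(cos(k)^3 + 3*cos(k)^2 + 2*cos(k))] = (3*sin(k)^2 - 6*cos(k) - 5)*sin(k)/((cos(k)^2 + 3*cos(k) + 2)^2*cos(k)^2)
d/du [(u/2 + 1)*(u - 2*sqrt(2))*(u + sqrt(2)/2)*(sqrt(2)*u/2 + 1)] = sqrt(2)*u^3 - 3*u^2/4 + 3*sqrt(2)*u^2/2 - 5*sqrt(2)*u/2 - u - 5*sqrt(2)/2 - 1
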